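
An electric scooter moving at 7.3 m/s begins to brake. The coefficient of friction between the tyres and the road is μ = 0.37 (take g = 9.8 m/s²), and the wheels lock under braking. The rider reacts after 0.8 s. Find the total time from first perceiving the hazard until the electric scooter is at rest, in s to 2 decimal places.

a = μg = 0.37 × 9.8 = 3.626 m/s².
Braking time = v/a = 7.3000 / 3.626 = 2.013 s.
Total = 0.8 + 2.013 = 2.813 s.

Total time ≈ 2.81 s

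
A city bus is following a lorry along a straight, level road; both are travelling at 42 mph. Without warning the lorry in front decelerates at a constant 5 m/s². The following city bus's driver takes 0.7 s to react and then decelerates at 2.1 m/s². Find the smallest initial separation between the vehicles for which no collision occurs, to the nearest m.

42 mph × 0.44704 = 18.7757 m/s.
Leader travels v²/(2a_L) = 352.527 / 10.000 = 35.253 m before stopping.
Follower covers v·t_r = 18.7757 × 0.7 = 13.143 m while reacting, then v²/(2a_F) = 352.527 / 4.200 = 83.935 m while braking, for a total of 13.143 + 83.935 = 97.078 m.
Since a_F ≤ a_L and the follower starts braking later, the follower is never slower than the leader, so the closest approach is when both have stopped.
Minimum gap = 97.078 − 35.253 = 61.825 m.

Minimum gap ≈ 62 m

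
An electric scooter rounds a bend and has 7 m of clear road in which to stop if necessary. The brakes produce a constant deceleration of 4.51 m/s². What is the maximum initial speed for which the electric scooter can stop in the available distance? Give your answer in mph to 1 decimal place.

v²/(2a) = d ⇒ v = √(2 × 4.510 × 7) = √63.14 = 7.9461 m/s.
7.9461 m/s ÷ 0.44704 = 17.775 mph.

Maximum speed ≈ 17.8 mph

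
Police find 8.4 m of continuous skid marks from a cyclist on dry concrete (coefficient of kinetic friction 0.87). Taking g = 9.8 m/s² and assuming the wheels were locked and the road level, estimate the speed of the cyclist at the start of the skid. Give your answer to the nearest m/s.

Deceleration a = μg = 0.87 × 9.8 = 8.526 m/s².
v = √(2a·d) = √(2 × 8.526 × 8.4) = √143.237 = 11.9682 m/s.

Initial speed ≈ 12 m/s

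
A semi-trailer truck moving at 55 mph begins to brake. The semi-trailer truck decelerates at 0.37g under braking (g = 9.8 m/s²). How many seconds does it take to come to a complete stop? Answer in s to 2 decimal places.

55 mph × 0.44704 = 24.5872 m/s.
a = 0.37 × 9.8 = 3.626 m/s².
Braking time = v/a = 24.5872 / 3.626 = 6.781 s.

Braking time ≈ 6.78 s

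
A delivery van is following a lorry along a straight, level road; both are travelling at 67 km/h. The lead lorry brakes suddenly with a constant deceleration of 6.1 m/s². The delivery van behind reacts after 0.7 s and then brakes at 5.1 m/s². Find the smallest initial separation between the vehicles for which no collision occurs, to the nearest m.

Minimum gap ≈ 19 m

67 km/h ÷ 3.6 = 18.6111 m/s.
Leader travels v²/(2a_L) = 346.373 / 12.200 = 28.391 m before stopping.
Follower covers v·t_r = 18.6111 × 0.7 = 13.028 m while reacting, then v²/(2a_F) = 346.373 / 10.200 = 33.958 m while braking, for a total of 13.028 + 33.958 = 46.986 m.
Since a_F ≤ a_L and the follower starts braking later, the follower is never slower than the leader, so the closest approach is when both have stopped.
Minimum gap = 46.986 − 28.391 = 18.595 m.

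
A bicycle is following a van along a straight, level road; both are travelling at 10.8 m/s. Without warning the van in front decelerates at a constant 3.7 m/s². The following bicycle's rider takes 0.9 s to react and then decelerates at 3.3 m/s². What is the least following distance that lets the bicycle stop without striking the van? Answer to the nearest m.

Leader travels v²/(2a_L) = 116.640 / 7.400 = 15.762 m before stopping.
Follower covers v·t_r = 10.8000 × 0.9 = 9.720 m while reacting, then v²/(2a_F) = 116.640 / 6.600 = 17.673 m while braking, for a total of 9.720 + 17.673 = 27.393 m.
Since a_F ≤ a_L and the follower starts braking later, the follower is never slower than the leader, so the closest approach is when both have stopped.
Minimum gap = 27.393 − 15.762 = 11.631 m.

Minimum gap ≈ 12 m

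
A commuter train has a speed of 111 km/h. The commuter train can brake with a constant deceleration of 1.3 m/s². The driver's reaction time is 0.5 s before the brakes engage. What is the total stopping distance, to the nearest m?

Total stopping distance ≈ 381 m

111 km/h ÷ 3.6 = 30.8333 m/s.
Reaction distance = v·t_r = 30.8333 × 0.5 = 15.417 m.
Braking distance = v²/(2a) = 30.8333² / (2 × 1.300) = 950.692 / 2.600 = 365.651 m.
Total = 15.417 + 365.651 = 381.068 m.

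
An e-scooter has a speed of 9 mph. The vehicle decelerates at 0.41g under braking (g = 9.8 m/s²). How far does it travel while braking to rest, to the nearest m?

9 mph × 0.44704 = 4.0234 m/s.
a = 0.41 × 9.8 = 4.018 m/s².
Braking distance = v²/(2a) = 4.0234² / (2 × 4.018) = 16.188 / 8.036 = 2.014 m.

Braking distance ≈ 2 m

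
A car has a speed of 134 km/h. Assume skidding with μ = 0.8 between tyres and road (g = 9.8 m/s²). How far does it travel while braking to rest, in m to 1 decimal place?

Braking distance ≈ 88.4 m

134 km/h ÷ 3.6 = 37.2222 m/s.
a = μg = 0.8 × 9.8 = 7.840 m/s².
Braking distance = v²/(2a) = 37.2222² / (2 × 7.840) = 1385.492 / 15.680 = 88.360 m.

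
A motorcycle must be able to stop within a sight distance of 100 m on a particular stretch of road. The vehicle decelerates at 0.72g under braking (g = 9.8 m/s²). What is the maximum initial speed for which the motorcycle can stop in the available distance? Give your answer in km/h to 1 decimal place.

a = 0.72 × 9.8 = 7.056 m/s².
v²/(2a) = d ⇒ v = √(2 × 7.056 × 100) = √1411.20 = 37.5659 m/s.
37.5659 m/s × 3.6 = 135.237 km/h.

Maximum speed ≈ 135.2 km/h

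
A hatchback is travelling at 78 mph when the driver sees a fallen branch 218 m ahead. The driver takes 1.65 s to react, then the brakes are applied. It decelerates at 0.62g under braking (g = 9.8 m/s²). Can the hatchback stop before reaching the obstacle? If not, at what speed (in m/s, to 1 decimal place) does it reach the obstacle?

78 mph × 0.44704 = 34.8691 m/s.
a = 0.62 × 9.8 = 6.076 m/s².
Reaction distance = 34.8691 × 1.65 = 57.534 m.
Braking distance = v²/(2a) = 1215.854 / 12.152 = 100.054 m.
Total stopping distance = 57.534 + 100.054 = 157.588 m, vs 218 m available — it stops with 218 − 157.588 = 60.412 m to spare.

Yes — it stops about 60.4 m short of the obstacle, so it never reaches it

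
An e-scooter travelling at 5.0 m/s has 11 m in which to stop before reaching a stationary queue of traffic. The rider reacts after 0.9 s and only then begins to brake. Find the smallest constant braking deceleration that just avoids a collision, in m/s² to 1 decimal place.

Distance covered during reaction = 5.0000 × 0.9 = 4.500 m.
Distance available for braking: 11 − 4.500 = 6.500 m.
v² = 2a·d ⇒ a = v²/(2d) = 5.0000² / (2 × 6.500) = 25.000 / 13.000 = 1.9231 m/s².

Required deceleration ≈ 1.9 m/s²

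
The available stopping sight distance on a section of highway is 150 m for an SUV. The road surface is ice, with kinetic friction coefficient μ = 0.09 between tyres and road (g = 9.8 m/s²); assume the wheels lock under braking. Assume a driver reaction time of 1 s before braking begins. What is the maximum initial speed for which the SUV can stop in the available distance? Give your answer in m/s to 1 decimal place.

a = μg = 0.09 × 9.8 = 0.882 m/s².
Stopping distance: v·t_r + v²/(2a) = 150 with t_r = 1 s and a = 0.882 m/s².
So v² + 1.764 v − 264.60 = 0.
Positive root: v = −a·t_r + √((a·t_r)² + 2a·d) = −0.882 + √(0.778 + 264.60) = 15.4084 m/s.

Maximum speed ≈ 15.4 m/s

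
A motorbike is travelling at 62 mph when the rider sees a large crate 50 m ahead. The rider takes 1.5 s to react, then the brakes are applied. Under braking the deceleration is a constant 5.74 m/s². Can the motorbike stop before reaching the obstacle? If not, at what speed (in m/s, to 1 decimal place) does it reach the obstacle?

62 mph × 0.44704 = 27.7165 m/s.
Reaction distance = 27.7165 × 1.5 = 41.575 m.
Braking distance needed to stop: v²/(2a) = 768.204 / 11.480 = 66.917 m, so total needed = 41.575 + 66.917 = 108.492 m > 50 m — it cannot stop.
Distance remaining when braking begins: 50 − 41.575 = 8.425 m.
v² = v₀² − 2a·d = 768.204 − 2 × 5.740 × 8.425 = 671.485 m²/s².
v = √671.485 = 25.913 m/s.

No — it strikes the obstacle at 25.9 m/s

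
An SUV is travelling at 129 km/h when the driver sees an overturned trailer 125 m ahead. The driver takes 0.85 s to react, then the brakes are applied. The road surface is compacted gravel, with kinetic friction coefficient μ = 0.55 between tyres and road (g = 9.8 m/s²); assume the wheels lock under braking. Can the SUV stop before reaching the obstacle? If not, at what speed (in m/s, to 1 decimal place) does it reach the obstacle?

No — it strikes the obstacle at 16.3 m/s

129 km/h ÷ 3.6 = 35.8333 m/s.
a = μg = 0.55 × 9.8 = 5.390 m/s².
Reaction distance = 35.8333 × 0.85 = 30.458 m.
Braking distance needed to stop: v²/(2a) = 1284.025 / 10.780 = 119.112 m, so total needed = 30.458 + 119.112 = 149.570 m > 125 m — it cannot stop.
Distance remaining when braking begins: 125 − 30.458 = 94.542 m.
v² = v₀² − 2a·d = 1284.025 − 2 × 5.390 × 94.542 = 264.862 m²/s².
v = √264.862 = 16.275 m/s.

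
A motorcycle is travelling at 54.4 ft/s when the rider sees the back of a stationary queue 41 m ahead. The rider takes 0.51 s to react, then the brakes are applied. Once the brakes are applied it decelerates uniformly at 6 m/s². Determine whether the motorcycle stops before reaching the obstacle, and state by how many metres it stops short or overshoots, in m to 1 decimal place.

54.4 ft/s × 0.3048 = 16.5811 m/s.
Reaction distance = 16.5811 × 0.51 = 8.456 m.
Braking distance = v²/(2a) = 274.933 / 12.000 = 22.911 m.
Total stopping distance = 8.456 + 22.911 = 31.367 m, vs 41 m available — it stops with 41 − 31.367 = 9.633 m to spare.

Yes — it stops 9.6 m short of the obstacle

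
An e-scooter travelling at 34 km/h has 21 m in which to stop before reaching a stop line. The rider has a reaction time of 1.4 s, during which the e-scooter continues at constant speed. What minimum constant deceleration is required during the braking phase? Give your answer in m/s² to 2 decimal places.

Required deceleration ≈ 5.73 m/s²

34 km/h ÷ 3.6 = 9.4444 m/s.
Distance covered during reaction = 9.4444 × 1.4 = 13.222 m.
Distance available for braking: 21 − 13.222 = 7.778 m.
v² = 2a·d ⇒ a = v²/(2d) = 9.4444² / (2 × 7.778) = 89.197 / 15.556 = 5.7339 m/s².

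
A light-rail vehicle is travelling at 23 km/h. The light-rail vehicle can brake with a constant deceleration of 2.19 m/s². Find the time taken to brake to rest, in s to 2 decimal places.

Braking time ≈ 2.92 s

23 km/h ÷ 3.6 = 6.3889 m/s.
Braking time = v/a = 6.3889 / 2.190 = 2.917 s.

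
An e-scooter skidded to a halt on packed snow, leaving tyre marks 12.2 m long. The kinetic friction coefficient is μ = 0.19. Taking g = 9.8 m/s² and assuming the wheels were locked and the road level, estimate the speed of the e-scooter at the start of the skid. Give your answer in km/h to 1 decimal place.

Deceleration a = μg = 0.19 × 9.8 = 1.862 m/s².
v = √(2a·d) = √(2 × 1.862 × 12.2) = √45.433 = 6.7404 m/s.
= 6.7404 × 3.6 = 24.265 km/h.

Initial speed ≈ 24.3 km/h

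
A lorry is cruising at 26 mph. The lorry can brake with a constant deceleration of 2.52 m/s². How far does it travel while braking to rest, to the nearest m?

26 mph × 0.44704 = 11.6230 m/s.
Braking distance = v²/(2a) = 11.6230² / (2 × 2.520) = 135.094 / 5.040 = 26.804 m.

Braking distance ≈ 27 m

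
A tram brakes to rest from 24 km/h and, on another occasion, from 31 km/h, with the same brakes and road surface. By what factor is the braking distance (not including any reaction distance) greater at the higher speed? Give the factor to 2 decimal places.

Braking distance d = v²/(2a), so with a fixed, d ∝ v².
Factor = (31/24)² = 1.2917² = 1.6685.

Factor ≈ 1.67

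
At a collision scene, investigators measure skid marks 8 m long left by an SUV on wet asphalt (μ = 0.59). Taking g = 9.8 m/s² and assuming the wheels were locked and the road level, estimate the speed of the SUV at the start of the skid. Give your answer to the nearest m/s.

Deceleration a = μg = 0.59 × 9.8 = 5.782 m/s².
v = √(2a·d) = √(2 × 5.782 × 8) = √92.512 = 9.6183 m/s.

Initial speed ≈ 10 m/s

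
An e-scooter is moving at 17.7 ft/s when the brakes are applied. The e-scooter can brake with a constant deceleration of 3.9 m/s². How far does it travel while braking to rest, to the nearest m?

Braking distance ≈ 4 m

17.7 ft/s × 0.3048 = 5.3950 m/s.
Braking distance = v²/(2a) = 5.3950² / (2 × 3.900) = 29.106 / 7.800 = 3.732 m.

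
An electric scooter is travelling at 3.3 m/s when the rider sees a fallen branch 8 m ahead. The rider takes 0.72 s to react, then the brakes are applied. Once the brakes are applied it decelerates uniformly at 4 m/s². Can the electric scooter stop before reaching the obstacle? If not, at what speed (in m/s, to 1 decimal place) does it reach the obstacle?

Yes — it stops about 4.3 m short of the obstacle, so it never reaches it

Reaction distance = 3.3000 × 0.72 = 2.376 m.
Braking distance = v²/(2a) = 10.890 / 8.000 = 1.361 m.
Total stopping distance = 2.376 + 1.361 = 3.737 m, vs 8 m available — it stops with 8 − 3.737 = 4.263 m to spare.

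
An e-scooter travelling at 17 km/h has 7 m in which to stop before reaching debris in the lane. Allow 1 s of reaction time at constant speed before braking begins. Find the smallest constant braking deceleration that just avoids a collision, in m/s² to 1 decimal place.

17 km/h ÷ 3.6 = 4.7222 m/s.
Distance covered during reaction = 4.7222 × 1 = 4.722 m.
Distance available for braking: 7 − 4.722 = 2.278 m.
v² = 2a·d ⇒ a = v²/(2d) = 4.7222² / (2 × 2.278) = 22.299 / 4.556 = 4.8944 m/s².

Required deceleration ≈ 4.9 m/s²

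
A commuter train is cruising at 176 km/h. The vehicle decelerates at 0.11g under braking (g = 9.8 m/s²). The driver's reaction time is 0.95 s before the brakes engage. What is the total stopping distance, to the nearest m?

176 km/h ÷ 3.6 = 48.8889 m/s.
a = 0.11 × 9.8 = 1.078 m/s².
Reaction distance = v·t_r = 48.8889 × 0.95 = 46.444 m.
Braking distance = v²/(2a) = 48.8889² / (2 × 1.078) = 2390.125 / 2.156 = 1108.592 m.
Total = 46.444 + 1108.592 = 1155.036 m.

Total stopping distance ≈ 1155 m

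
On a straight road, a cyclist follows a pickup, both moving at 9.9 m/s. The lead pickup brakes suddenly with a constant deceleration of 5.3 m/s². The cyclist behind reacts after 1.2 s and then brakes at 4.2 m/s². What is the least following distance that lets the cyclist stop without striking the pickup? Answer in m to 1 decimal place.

Leader travels v²/(2a_L) = 98.010 / 10.600 = 9.246 m before stopping.
Follower covers v·t_r = 9.9000 × 1.2 = 11.880 m while reacting, then v²/(2a_F) = 98.010 / 8.400 = 11.668 m while braking, for a total of 11.880 + 11.668 = 23.548 m.
Since a_F ≤ a_L and the follower starts braking later, the follower is never slower than the leader, so the closest approach is when both have stopped.
Minimum gap = 23.548 − 9.246 = 14.302 m.

Minimum gap ≈ 14.3 m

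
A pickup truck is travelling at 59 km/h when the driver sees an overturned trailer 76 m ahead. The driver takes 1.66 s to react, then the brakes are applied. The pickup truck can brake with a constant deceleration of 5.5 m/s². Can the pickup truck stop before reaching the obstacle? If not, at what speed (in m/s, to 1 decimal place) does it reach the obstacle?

59 km/h ÷ 3.6 = 16.3889 m/s.
Reaction distance = 16.3889 × 1.66 = 27.206 m.
Braking distance = v²/(2a) = 268.596 / 11.000 = 24.418 m.
Total stopping distance = 27.206 + 24.418 = 51.624 m, vs 76 m available — it stops with 76 − 51.624 = 24.376 m to spare.

Yes — it stops about 24.4 m short of the obstacle, so it never reaches it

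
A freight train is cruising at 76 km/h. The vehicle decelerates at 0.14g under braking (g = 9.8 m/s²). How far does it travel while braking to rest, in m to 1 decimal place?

Braking distance ≈ 162.4 m

76 km/h ÷ 3.6 = 21.1111 m/s.
a = 0.14 × 9.8 = 1.372 m/s².
Braking distance = v²/(2a) = 21.1111² / (2 × 1.372) = 445.679 / 2.744 = 162.419 m.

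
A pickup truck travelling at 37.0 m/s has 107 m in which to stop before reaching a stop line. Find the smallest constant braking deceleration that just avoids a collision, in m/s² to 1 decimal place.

Required deceleration ≈ 6.4 m/s²

v² = 2a·d ⇒ a = v²/(2d) = 37.0000² / (2 × 107.000) = 1369.000 / 214.000 = 6.3972 m/s².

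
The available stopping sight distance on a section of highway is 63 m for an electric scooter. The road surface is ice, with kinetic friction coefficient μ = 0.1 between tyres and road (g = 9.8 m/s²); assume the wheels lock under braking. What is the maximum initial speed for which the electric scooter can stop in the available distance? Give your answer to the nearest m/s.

a = μg = 0.1 × 9.8 = 0.980 m/s².
v²/(2a) = d ⇒ v = √(2 × 0.980 × 63) = √123.48 = 11.1122 m/s.

Maximum speed ≈ 11 m/s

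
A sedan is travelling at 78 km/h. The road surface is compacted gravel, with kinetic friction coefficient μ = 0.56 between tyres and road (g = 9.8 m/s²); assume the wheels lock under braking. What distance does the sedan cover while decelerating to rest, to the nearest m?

78 km/h ÷ 3.6 = 21.6667 m/s.
a = μg = 0.56 × 9.8 = 5.488 m/s².
Braking distance = v²/(2a) = 21.6667² / (2 × 5.488) = 469.446 / 10.976 = 42.770 m.

Braking distance ≈ 43 m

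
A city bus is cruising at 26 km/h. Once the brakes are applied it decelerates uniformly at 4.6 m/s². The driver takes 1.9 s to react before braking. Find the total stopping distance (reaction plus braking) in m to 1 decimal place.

Total stopping distance ≈ 19.4 m

26 km/h ÷ 3.6 = 7.2222 m/s.
Reaction distance = v·t_r = 7.2222 × 1.9 = 13.722 m.
Braking distance = v²/(2a) = 7.2222² / (2 × 4.600) = 52.160 / 9.200 = 5.670 m.
Total = 13.722 + 5.670 = 19.392 m.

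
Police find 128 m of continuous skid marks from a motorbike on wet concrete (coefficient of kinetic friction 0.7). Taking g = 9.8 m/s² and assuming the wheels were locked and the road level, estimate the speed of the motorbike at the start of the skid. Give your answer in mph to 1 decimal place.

Deceleration a = μg = 0.7 × 9.8 = 6.860 m/s².
v = √(2a·d) = √(2 × 6.860 × 128) = √1756.160 = 41.9066 m/s.
= 41.9066 ÷ 0.44704 = 93.742 mph.

Initial speed ≈ 93.7 mph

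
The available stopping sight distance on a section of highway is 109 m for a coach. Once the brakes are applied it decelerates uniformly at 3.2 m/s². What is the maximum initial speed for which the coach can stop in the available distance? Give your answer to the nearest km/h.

v²/(2a) = d ⇒ v = √(2 × 3.200 × 109) = √697.60 = 26.4121 m/s.
26.4121 m/s × 3.6 = 95.084 km/h.

Maximum speed ≈ 95 km/h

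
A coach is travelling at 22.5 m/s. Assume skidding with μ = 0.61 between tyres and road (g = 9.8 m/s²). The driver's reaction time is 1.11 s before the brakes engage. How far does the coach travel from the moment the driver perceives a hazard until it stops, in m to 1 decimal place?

a = μg = 0.61 × 9.8 = 5.978 m/s².
Reaction distance = v·t_r = 22.5000 × 1.11 = 24.975 m.
Braking distance = v²/(2a) = 22.5000² / (2 × 5.978) = 506.250 / 11.956 = 42.343 m.
Total = 24.975 + 42.343 = 67.318 m.

Total stopping distance ≈ 67.3 m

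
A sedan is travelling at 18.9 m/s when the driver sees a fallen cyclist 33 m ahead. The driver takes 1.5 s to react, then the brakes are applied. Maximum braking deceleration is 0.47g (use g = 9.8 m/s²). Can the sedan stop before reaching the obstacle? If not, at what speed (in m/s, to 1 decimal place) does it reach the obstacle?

a = 0.47 × 9.8 = 4.606 m/s².
Reaction distance = 18.9000 × 1.5 = 28.350 m.
Braking distance needed to stop: v²/(2a) = 357.210 / 9.212 = 38.777 m, so total needed = 28.350 + 38.777 = 67.127 m > 33 m — it cannot stop.
Distance remaining when braking begins: 33 − 28.350 = 4.650 m.
v² = v₀² − 2a·d = 357.210 − 2 × 4.606 × 4.650 = 314.374 m²/s².
v = √314.374 = 17.731 m/s.

No — it strikes the obstacle at 17.7 m/s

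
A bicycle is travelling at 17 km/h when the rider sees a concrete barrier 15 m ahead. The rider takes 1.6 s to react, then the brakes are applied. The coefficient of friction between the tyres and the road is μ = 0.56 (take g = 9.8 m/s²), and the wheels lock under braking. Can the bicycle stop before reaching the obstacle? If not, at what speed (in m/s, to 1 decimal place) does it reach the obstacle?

17 km/h ÷ 3.6 = 4.7222 m/s.
a = μg = 0.56 × 9.8 = 5.488 m/s².
Reaction distance = 4.7222 × 1.6 = 7.556 m.
Braking distance = v²/(2a) = 22.299 / 10.976 = 2.032 m.
Total stopping distance = 7.556 + 2.032 = 9.588 m, vs 15 m available — it stops with 15 − 9.588 = 5.412 m to spare.

Yes — it stops about 5.4 m short of the obstacle, so it never reaches it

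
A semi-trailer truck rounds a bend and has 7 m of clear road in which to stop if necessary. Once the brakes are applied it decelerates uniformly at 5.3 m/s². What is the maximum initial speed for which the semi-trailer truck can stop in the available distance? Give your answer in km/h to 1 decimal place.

v²/(2a) = d ⇒ v = √(2 × 5.300 × 7) = √74.20 = 8.6139 m/s.
8.6139 m/s × 3.6 = 31.010 km/h.

Maximum speed ≈ 31.0 km/h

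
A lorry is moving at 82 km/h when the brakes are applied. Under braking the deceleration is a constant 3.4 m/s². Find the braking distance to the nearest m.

82 km/h ÷ 3.6 = 22.7778 m/s.
Braking distance = v²/(2a) = 22.7778² / (2 × 3.400) = 518.828 / 6.800 = 76.298 m.

Braking distance ≈ 76 m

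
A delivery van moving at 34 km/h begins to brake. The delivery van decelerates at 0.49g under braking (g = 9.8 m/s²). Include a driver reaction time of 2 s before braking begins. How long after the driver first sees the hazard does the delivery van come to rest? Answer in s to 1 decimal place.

Total time ≈ 4.0 s

34 km/h ÷ 3.6 = 9.4444 m/s.
a = 0.49 × 9.8 = 4.802 m/s².
Braking time = v/a = 9.4444 / 4.802 = 1.967 s.
Total = 2 + 1.967 = 3.967 s.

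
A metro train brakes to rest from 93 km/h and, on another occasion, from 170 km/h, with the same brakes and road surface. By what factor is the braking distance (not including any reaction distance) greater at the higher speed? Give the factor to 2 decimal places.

Braking distance d = v²/(2a), so with a fixed, d ∝ v².
Factor = (170/93)² = 1.8280² = 3.3416.

Factor ≈ 3.34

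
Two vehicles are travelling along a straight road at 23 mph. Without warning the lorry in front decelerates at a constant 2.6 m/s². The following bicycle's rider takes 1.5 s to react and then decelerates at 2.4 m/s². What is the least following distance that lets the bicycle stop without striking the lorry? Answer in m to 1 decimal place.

Minimum gap ≈ 17.1 m

23 mph × 0.44704 = 10.2819 m/s.
Leader travels v²/(2a_L) = 105.717 / 5.200 = 20.330 m before stopping.
Follower covers v·t_r = 10.2819 × 1.5 = 15.423 m while reacting, then v²/(2a_F) = 105.717 / 4.800 = 22.024 m while braking, for a total of 15.423 + 22.024 = 37.447 m.
Since a_F ≤ a_L and the follower starts braking later, the follower is never slower than the leader, so the closest approach is when both have stopped.
Minimum gap = 37.447 − 20.330 = 17.117 m.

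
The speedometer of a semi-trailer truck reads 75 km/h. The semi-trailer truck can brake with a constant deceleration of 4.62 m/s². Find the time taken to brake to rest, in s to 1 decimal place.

75 km/h ÷ 3.6 = 20.8333 m/s.
Braking time = v/a = 20.8333 / 4.620 = 4.509 s.

Braking time ≈ 4.5 s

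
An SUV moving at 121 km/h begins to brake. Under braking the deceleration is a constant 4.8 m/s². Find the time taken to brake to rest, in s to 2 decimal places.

Braking time ≈ 7.00 s

121 km/h ÷ 3.6 = 33.6111 m/s.
Braking time = v/a = 33.6111 / 4.800 = 7.002 s.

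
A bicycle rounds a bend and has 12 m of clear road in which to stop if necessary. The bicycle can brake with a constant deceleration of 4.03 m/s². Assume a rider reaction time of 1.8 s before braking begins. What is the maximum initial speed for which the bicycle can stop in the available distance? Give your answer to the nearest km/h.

Maximum speed ≈ 18 km/h

Stopping distance: v·t_r + v²/(2a) = 12 with t_r = 1.8 s and a = 4.030 m/s².
So v² + 14.508 v − 96.72 = 0.
Positive root: v = −a·t_r + √((a·t_r)² + 2a·d) = −7.254 + √(52.621 + 96.72) = 4.9665 m/s.
4.9665 m/s × 3.6 = 17.879 km/h.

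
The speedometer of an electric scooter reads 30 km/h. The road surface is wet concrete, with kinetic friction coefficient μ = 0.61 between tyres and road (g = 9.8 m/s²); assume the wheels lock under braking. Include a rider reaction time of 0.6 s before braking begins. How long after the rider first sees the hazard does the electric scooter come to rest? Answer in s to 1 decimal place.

Total time ≈ 2.0 s

30 km/h ÷ 3.6 = 8.3333 m/s.
a = μg = 0.61 × 9.8 = 5.978 m/s².
Braking time = v/a = 8.3333 / 5.978 = 1.394 s.
Total = 0.6 + 1.394 = 1.994 s.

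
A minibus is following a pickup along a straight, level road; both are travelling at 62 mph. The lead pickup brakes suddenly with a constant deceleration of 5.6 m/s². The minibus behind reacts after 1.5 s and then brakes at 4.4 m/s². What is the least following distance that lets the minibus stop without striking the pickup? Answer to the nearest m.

62 mph × 0.44704 = 27.7165 m/s.
Leader travels v²/(2a_L) = 768.204 / 11.200 = 68.590 m before stopping.
Follower covers v·t_r = 27.7165 × 1.5 = 41.575 m while reacting, then v²/(2a_F) = 768.204 / 8.800 = 87.296 m while braking, for a total of 41.575 + 87.296 = 128.871 m.
Since a_F ≤ a_L and the follower starts braking later, the follower is never slower than the leader, so the closest approach is when both have stopped.
Minimum gap = 128.871 − 68.590 = 60.281 m.

Minimum gap ≈ 60 m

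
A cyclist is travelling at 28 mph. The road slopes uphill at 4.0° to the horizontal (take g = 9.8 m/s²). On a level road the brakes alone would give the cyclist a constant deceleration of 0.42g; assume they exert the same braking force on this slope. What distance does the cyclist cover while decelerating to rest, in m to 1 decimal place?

Braking distance ≈ 16.3 m

28 mph × 0.44704 = 12.5171 m/s.
a = 0.42 × 9.8 = 4.116 m/s².
Gravity along the uphill slope adds to the braking deceleration: a_eff = 4.116 + 9.8·sin 4.0° = 4.116 + 0.684 = 4.800 m/s².
Braking distance = v²/(2a) = 12.5171² / (2 × 4.800) = 156.678 / 9.600 = 16.321 m.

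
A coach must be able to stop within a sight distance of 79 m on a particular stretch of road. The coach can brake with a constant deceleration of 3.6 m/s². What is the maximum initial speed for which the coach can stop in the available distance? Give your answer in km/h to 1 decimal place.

v²/(2a) = d ⇒ v = √(2 × 3.600 × 79) = √568.80 = 23.8495 m/s.
23.8495 m/s × 3.6 = 85.858 km/h.

Maximum speed ≈ 85.9 km/h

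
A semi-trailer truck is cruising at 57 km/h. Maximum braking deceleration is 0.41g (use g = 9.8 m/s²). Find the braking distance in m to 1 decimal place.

57 km/h ÷ 3.6 = 15.8333 m/s.
a = 0.41 × 9.8 = 4.018 m/s².
Braking distance = v²/(2a) = 15.8333² / (2 × 4.018) = 250.693 / 8.036 = 31.196 m.

Braking distance ≈ 31.2 m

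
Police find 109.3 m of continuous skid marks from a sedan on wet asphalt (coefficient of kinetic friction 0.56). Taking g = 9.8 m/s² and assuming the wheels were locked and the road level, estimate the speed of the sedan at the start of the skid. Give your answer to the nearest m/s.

Deceleration a = μg = 0.56 × 9.8 = 5.488 m/s².
v = √(2a·d) = √(2 × 5.488 × 109.3) = √1199.677 = 34.6364 m/s.

Initial speed ≈ 35 m/s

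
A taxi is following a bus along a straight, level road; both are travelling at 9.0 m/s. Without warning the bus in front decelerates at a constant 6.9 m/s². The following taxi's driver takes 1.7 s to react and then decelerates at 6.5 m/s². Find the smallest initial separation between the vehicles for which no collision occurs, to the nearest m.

Minimum gap ≈ 16 m

Leader travels v²/(2a_L) = 81.000 / 13.800 = 5.870 m before stopping.
Follower covers v·t_r = 9.0000 × 1.7 = 15.300 m while reacting, then v²/(2a_F) = 81.000 / 13.000 = 6.231 m while braking, for a total of 15.300 + 6.231 = 21.531 m.
Since a_F ≤ a_L and the follower starts braking later, the follower is never slower than the leader, so the closest approach is when both have stopped.
Minimum gap = 21.531 − 5.870 = 15.661 m.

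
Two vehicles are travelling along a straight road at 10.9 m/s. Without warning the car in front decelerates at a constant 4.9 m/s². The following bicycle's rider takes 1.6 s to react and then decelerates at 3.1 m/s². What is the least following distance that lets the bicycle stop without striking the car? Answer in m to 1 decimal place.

Leader travels v²/(2a_L) = 118.810 / 9.800 = 12.123 m before stopping.
Follower covers v·t_r = 10.9000 × 1.6 = 17.440 m while reacting, then v²/(2a_F) = 118.810 / 6.200 = 19.163 m while braking, for a total of 17.440 + 19.163 = 36.603 m.
Since a_F ≤ a_L and the follower starts braking later, the follower is never slower than the leader, so the closest approach is when both have stopped.
Minimum gap = 36.603 − 12.123 = 24.480 m.

Minimum gap ≈ 24.5 m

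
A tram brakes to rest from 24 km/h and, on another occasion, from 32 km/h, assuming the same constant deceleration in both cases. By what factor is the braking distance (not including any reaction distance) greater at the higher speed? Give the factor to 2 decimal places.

Braking distance d = v²/(2a), so with a fixed, d ∝ v².
Factor = (32/24)² = 1.3333² = 1.7777.

Factor ≈ 1.78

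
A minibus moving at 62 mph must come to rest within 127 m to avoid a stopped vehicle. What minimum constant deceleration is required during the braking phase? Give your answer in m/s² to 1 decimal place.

Required deceleration ≈ 3.0 m/s²

62 mph × 0.44704 = 27.7165 m/s.
v² = 2a·d ⇒ a = v²/(2d) = 27.7165² / (2 × 127.000) = 768.204 / 254.000 = 3.0244 m/s².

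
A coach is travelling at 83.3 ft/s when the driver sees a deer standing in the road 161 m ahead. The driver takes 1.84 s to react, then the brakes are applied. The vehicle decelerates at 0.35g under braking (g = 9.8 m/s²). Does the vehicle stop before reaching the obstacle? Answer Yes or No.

83.3 ft/s × 0.3048 = 25.3898 m/s.
a = 0.35 × 9.8 = 3.430 m/s².
Reaction distance = 25.3898 × 1.84 = 46.717 m.
Braking distance = v²/(2a) = 644.642 / 6.860 = 93.971 m.
Total stopping distance = 46.717 + 93.971 = 140.688 m, vs 161 m available — it stops with 161 − 140.688 = 20.312 m to spare.

Yes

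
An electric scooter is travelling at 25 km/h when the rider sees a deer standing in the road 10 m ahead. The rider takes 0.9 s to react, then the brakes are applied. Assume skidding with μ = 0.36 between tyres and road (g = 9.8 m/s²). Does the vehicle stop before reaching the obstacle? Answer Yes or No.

No

25 km/h ÷ 3.6 = 6.9444 m/s.
a = μg = 0.36 × 9.8 = 3.528 m/s².
Reaction distance = 6.9444 × 0.9 = 6.250 m.
Braking distance = v²/(2a) = 48.225 / 7.056 = 6.835 m.
Total stopping distance = 6.250 + 6.835 = 13.085 m, vs 10 m available — it cannot stop in time and overshoots by 13.085 − 10 = 3.085 m.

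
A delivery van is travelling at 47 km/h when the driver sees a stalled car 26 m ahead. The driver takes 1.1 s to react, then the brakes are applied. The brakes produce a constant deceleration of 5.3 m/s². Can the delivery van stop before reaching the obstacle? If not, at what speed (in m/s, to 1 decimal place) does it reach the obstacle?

47 km/h ÷ 3.6 = 13.0556 m/s.
Reaction distance = 13.0556 × 1.1 = 14.361 m.
Braking distance needed to stop: v²/(2a) = 170.449 / 10.600 = 16.080 m, so total needed = 14.361 + 16.080 = 30.441 m > 26 m — it cannot stop.
Distance remaining when braking begins: 26 − 14.361 = 11.639 m.
v² = v₀² − 2a·d = 170.449 − 2 × 5.300 × 11.639 = 47.076 m²/s².
v = √47.076 = 6.861 m/s.

No — it strikes the obstacle at 6.9 m/s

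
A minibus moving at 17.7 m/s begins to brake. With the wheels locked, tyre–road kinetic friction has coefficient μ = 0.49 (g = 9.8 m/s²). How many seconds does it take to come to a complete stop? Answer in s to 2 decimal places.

a = μg = 0.49 × 9.8 = 4.802 m/s².
Braking time = v/a = 17.7000 / 4.802 = 3.686 s.

Braking time ≈ 3.69 s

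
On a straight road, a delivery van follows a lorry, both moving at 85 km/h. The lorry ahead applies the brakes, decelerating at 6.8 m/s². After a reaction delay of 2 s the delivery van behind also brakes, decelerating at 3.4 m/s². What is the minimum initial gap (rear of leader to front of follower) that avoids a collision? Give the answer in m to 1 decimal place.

85 km/h ÷ 3.6 = 23.6111 m/s.
Leader travels v²/(2a_L) = 557.484 / 13.600 = 40.991 m before stopping.
Follower covers v·t_r = 23.6111 × 2 = 47.222 m while reacting, then v²/(2a_F) = 557.484 / 6.800 = 81.983 m while braking, for a total of 47.222 + 81.983 = 129.205 m.
Since a_F ≤ a_L and the follower starts braking later, the follower is never slower than the leader, so the closest approach is when both have stopped.
Minimum gap = 129.205 − 40.991 = 88.214 m.

Minimum gap ≈ 88.2 m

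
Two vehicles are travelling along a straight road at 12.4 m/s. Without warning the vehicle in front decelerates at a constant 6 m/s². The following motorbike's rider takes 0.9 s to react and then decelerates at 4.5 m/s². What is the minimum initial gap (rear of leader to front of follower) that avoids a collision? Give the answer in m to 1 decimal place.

Minimum gap ≈ 15.4 m

Leader travels v²/(2a_L) = 153.760 / 12.000 = 12.813 m before stopping.
Follower covers v·t_r = 12.4000 × 0.9 = 11.160 m while reacting, then v²/(2a_F) = 153.760 / 9.000 = 17.084 m while braking, for a total of 11.160 + 17.084 = 28.244 m.
Since a_F ≤ a_L and the follower starts braking later, the follower is never slower than the leader, so the closest approach is when both have stopped.
Minimum gap = 28.244 − 12.813 = 15.431 m.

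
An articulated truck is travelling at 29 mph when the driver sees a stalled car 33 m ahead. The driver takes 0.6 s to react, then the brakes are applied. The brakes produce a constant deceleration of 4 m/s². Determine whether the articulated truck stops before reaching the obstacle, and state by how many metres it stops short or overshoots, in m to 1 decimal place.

29 mph × 0.44704 = 12.9642 m/s.
Reaction distance = 12.9642 × 0.6 = 7.779 m.
Braking distance = v²/(2a) = 168.070 / 8.000 = 21.009 m.
Total stopping distance = 7.779 + 21.009 = 28.788 m, vs 33 m available — it stops with 33 − 28.788 = 4.212 m to spare.

Yes — it stops 4.2 m short of the obstacle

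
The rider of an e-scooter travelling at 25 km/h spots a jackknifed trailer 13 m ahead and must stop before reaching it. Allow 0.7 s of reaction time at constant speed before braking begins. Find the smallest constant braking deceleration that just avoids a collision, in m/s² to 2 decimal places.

Required deceleration ≈ 2.96 m/s²

25 km/h ÷ 3.6 = 6.9444 m/s.
Distance covered during reaction = 6.9444 × 0.7 = 4.861 m.
Distance available for braking: 13 − 4.861 = 8.139 m.
v² = 2a·d ⇒ a = v²/(2d) = 6.9444² / (2 × 8.139) = 48.225 / 16.278 = 2.9626 m/s².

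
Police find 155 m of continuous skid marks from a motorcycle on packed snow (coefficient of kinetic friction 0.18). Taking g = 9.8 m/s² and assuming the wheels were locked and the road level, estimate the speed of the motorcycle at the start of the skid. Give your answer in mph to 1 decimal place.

Deceleration a = μg = 0.18 × 9.8 = 1.764 m/s².
v = √(2a·d) = √(2 × 1.764 × 155) = √546.840 = 23.3846 m/s.
= 23.3846 ÷ 0.44704 = 52.310 mph.

Initial speed ≈ 52.3 mph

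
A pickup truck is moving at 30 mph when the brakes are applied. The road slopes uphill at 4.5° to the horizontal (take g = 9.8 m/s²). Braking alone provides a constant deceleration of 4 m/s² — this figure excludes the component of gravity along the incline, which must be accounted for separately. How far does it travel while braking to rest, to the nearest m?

Braking distance ≈ 19 m

30 mph × 0.44704 = 13.4112 m/s.
Gravity along the uphill slope adds to the braking deceleration: a_eff = 4.000 + 9.8·sin 4.5° = 4.000 + 0.769 = 4.769 m/s².
Braking distance = v²/(2a) = 13.4112² / (2 × 4.769) = 179.860 / 9.538 = 18.857 m.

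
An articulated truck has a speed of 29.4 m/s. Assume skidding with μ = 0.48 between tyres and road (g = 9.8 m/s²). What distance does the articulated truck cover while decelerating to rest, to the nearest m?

Braking distance ≈ 92 m

a = μg = 0.48 × 9.8 = 4.704 m/s².
Braking distance = v²/(2a) = 29.4000² / (2 × 4.704) = 864.360 / 9.408 = 91.875 m.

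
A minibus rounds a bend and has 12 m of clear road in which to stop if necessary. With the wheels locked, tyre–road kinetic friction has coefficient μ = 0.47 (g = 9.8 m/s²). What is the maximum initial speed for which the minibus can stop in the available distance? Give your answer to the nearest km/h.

Maximum speed ≈ 38 km/h

a = μg = 0.47 × 9.8 = 4.606 m/s².
v²/(2a) = d ⇒ v = √(2 × 4.606 × 12) = √110.54 = 10.5138 m/s.
10.5138 m/s × 3.6 = 37.850 km/h.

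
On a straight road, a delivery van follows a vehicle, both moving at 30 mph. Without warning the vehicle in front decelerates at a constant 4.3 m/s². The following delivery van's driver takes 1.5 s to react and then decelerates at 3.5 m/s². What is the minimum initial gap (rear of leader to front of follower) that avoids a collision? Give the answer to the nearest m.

30 mph × 0.44704 = 13.4112 m/s.
Leader travels v²/(2a_L) = 179.860 / 8.600 = 20.914 m before stopping.
Follower covers v·t_r = 13.4112 × 1.5 = 20.117 m while reacting, then v²/(2a_F) = 179.860 / 7.000 = 25.694 m while braking, for a total of 20.117 + 25.694 = 45.811 m.
Since a_F ≤ a_L and the follower starts braking later, the follower is never slower than the leader, so the closest approach is when both have stopped.
Minimum gap = 45.811 − 20.914 = 24.897 m.

Minimum gap ≈ 25 m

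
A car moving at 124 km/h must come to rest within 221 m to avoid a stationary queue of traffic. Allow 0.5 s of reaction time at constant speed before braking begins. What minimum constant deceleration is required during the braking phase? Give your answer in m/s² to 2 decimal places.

Required deceleration ≈ 2.91 m/s²

124 km/h ÷ 3.6 = 34.4444 m/s.
Distance covered during reaction = 34.4444 × 0.5 = 17.222 m.
Distance available for braking: 221 − 17.222 = 203.778 m.
v² = 2a·d ⇒ a = v²/(2d) = 34.4444² / (2 × 203.778) = 1186.417 / 407.556 = 2.9111 m/s².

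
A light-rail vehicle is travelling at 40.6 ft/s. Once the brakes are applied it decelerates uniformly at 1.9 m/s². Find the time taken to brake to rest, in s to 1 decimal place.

Braking time ≈ 6.5 s

40.6 ft/s × 0.3048 = 12.3749 m/s.
Braking time = v/a = 12.3749 / 1.900 = 6.513 s.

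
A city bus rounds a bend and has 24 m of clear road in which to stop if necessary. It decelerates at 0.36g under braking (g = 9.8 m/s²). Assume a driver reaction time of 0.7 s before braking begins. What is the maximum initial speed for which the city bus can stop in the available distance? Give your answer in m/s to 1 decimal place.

a = 0.36 × 9.8 = 3.528 m/s².
Stopping distance: v·t_r + v²/(2a) = 24 with t_r = 0.7 s and a = 3.528 m/s².
So v² + 4.939 v − 169.34 = 0.
Positive root: v = −a·t_r + √((a·t_r)² + 2a·d) = −2.470 + √(6.101 + 169.34) = 10.7754 m/s.

Maximum speed ≈ 10.8 m/s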